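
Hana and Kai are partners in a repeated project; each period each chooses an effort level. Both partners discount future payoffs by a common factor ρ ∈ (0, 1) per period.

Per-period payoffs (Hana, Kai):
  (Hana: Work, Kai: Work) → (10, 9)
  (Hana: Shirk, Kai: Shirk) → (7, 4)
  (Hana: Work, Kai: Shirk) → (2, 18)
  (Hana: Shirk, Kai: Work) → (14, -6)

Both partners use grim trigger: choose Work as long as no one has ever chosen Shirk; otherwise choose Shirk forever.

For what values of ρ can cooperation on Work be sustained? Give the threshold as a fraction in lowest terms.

9/14

Hana: cooperation gives 10 each period; deviation gives 14 once then 7 forever.
  10/(1−ρ) ≥ 14 + 7ρ/(1−ρ) ⇒ ρ ≥ 4/7.
Kai: cooperation gives 9 each period; deviation gives 18 once then 4 forever.
  ρ ≥ 9/14.
Both must hold, so the binding constraint is Kai's: ρ ≥ 9/14.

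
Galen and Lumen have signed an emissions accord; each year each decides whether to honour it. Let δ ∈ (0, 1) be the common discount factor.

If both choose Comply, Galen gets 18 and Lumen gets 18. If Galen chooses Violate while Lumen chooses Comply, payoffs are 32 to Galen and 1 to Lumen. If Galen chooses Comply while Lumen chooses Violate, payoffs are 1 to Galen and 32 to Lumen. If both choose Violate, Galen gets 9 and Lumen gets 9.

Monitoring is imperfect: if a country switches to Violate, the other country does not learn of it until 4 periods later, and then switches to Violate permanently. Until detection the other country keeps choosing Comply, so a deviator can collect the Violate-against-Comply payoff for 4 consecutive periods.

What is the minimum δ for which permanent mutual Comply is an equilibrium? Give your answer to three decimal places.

0.883

The best deviation is to choose Violate for all 4 undetected periods, earning 32 each, then 9 forever once detected.
Deviation value: 32(1−δ^4)/(1−δ) + 9δ^4/(1−δ); cooperation value: 18/(1−δ).
IC: 18 ≥ 32(1−δ^4) + 9δ^4 = 32 − 23δ^4.
So δ^4 ≥ 14/23, giving δ ≥ (14/23)^(1/4) ≈ 0.883.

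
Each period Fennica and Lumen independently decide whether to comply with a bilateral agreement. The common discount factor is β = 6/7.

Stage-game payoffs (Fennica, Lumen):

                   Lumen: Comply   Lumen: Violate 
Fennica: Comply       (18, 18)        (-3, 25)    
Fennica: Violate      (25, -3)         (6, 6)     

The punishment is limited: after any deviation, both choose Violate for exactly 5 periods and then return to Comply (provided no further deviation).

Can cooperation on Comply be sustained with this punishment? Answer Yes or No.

IC: β+…+β^5 ≥ (25−18)/(18−6) = 7/12.
At β = 6/7: partial sum = 3.2240 ≥ 0.5833. Cooperation sustainable.

Yes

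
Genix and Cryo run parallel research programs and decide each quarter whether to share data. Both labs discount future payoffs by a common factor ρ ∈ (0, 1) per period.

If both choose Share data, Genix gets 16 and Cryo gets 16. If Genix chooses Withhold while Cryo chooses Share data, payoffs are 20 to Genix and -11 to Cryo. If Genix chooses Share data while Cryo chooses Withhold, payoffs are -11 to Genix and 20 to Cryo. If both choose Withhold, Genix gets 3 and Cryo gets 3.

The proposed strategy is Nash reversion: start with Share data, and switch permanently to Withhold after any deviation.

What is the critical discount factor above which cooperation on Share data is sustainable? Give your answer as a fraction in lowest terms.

4/17

Under grim trigger the critical discount factor is (T−C)/(T−P) with T = 20, C = 16, P = 3.
ρ* = (20−16)/(20−3) = 4/17.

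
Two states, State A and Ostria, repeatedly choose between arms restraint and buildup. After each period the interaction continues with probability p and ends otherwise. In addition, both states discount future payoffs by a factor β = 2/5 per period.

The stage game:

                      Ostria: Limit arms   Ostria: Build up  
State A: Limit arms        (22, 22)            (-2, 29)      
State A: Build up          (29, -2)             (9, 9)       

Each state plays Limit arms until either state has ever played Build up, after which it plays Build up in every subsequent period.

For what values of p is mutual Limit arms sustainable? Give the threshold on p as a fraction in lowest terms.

With continuation probability p and discount β, the effective per-period discount factor is βp.
Grim-trigger IC: βp ≥ (29−22)/(29−9) = 7/20.
So p ≥ (7/20)/(2/5) = 7/8.

7/8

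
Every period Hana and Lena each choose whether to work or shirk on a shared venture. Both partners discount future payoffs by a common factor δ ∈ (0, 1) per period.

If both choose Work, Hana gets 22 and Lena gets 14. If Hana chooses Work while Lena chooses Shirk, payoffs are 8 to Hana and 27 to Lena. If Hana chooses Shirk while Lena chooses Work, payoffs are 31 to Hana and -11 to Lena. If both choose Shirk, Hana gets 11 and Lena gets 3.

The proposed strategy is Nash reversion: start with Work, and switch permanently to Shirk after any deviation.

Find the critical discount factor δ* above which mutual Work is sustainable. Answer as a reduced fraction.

Hana's threshold: (31−22)/(31−11) = 9/20.
Lena's threshold: (27−14)/(27−3) = 13/24.
9/20 < 13/24, so Lena binds and δ* = 13/24.

13/24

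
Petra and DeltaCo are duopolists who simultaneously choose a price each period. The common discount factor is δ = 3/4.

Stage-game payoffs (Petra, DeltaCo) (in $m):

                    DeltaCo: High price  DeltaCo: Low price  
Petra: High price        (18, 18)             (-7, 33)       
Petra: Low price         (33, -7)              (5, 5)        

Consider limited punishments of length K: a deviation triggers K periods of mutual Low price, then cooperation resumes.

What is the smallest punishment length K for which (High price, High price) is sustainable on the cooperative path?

2

No profitable deviation requires (18−5)(δ+…+δ^K) ≥ 33−18, i.e. δ+…+δ^K ≥ 15/13 ≈ 1.1538.
With δ = 3/4, the partial sums are K=1: 0.7500, K=2: 1.3125.
K = 2 is the first length at which the sum reaches 1.1538.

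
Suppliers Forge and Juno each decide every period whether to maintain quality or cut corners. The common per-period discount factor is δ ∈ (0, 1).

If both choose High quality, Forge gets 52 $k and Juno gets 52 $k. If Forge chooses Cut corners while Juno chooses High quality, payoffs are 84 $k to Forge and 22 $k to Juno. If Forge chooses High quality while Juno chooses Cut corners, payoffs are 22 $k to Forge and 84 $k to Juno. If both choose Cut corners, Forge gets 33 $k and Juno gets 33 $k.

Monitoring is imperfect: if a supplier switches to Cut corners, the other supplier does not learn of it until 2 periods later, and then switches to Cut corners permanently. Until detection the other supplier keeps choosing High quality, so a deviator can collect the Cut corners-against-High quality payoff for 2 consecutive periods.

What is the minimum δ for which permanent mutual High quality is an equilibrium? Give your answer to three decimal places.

0.792

A deviator earns 84 for 2 periods, then 33 forever; cooperating earns 52 forever. Multiplying the IC by (1−δ):
52 ≥ 84(1−δ^2) + 33δ^2, so 51·δ^2 ≥ 32 and δ^2 ≥ 32/51.
δ ≥ (32/51)^(1/2) ≈ 0.792.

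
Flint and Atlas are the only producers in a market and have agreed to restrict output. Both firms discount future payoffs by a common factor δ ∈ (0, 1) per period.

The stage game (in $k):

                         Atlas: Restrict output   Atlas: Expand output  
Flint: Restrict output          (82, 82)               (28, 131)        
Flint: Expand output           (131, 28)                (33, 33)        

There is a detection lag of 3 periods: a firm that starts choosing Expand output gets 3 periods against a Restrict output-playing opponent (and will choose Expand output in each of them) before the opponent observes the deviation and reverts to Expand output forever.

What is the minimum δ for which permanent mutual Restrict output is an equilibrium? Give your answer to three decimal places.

0.794

The best deviation is to choose Expand output for all 3 undetected periods, earning 131 each, then 33 forever once detected.
Deviation value: 131(1−δ^3)/(1−δ) + 33δ^3/(1−δ); cooperation value: 82/(1−δ).
IC: 82 ≥ 131(1−δ^3) + 33δ^3 = 131 − 98δ^3.
So δ^3 ≥ 49/98 = 1/2, giving δ ≥ (1/2)^(1/3) ≈ 0.794.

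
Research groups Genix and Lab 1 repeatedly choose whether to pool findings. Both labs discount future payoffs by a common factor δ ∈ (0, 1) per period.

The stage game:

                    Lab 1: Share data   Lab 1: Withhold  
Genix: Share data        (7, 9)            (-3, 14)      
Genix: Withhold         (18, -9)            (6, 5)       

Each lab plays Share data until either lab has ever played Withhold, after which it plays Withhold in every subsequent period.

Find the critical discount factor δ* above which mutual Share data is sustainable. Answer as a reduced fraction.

11/12

For Genix: deviation gain 18−7 = 11, per-period punishment loss 7−6 = 1. IC gives δ ≥ 11/12.
For Lab 1: gain 5, loss 4 per period, so δ ≥ 5/9.
The tighter constraint is Genix's, so cooperation needs δ ≥ 11/12.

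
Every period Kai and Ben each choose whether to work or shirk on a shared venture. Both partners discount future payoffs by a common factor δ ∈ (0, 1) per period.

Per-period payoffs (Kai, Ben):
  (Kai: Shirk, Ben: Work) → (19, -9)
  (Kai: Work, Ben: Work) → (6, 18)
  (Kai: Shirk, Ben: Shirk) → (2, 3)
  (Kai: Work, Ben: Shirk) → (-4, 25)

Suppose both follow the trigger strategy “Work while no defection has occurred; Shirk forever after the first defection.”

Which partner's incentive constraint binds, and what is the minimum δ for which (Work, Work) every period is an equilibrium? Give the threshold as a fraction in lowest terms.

Kai; δ ≥ 13/17

Kai's threshold: (19−6)/(19−2) = 13/17.
Ben's threshold: (25−18)/(25−3) = 7/22.
13/17 > 7/22, so Kai binds and δ* = 13/17.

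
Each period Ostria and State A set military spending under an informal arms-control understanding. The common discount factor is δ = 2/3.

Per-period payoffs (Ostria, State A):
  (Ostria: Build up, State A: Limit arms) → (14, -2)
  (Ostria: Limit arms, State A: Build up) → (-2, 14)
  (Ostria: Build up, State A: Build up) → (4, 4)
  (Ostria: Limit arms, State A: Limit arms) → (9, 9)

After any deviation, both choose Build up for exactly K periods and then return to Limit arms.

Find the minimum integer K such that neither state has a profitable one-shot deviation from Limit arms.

No profitable deviation requires (9−4)(δ+…+δ^K) ≥ 14−9, i.e. δ+…+δ^K ≥ 1 ≈ 1.0000.
With δ = 2/3, the partial sums are K=1: 0.6667, K=2: 1.1111.
K = 2 is the first length at which the sum reaches 1.0000.

2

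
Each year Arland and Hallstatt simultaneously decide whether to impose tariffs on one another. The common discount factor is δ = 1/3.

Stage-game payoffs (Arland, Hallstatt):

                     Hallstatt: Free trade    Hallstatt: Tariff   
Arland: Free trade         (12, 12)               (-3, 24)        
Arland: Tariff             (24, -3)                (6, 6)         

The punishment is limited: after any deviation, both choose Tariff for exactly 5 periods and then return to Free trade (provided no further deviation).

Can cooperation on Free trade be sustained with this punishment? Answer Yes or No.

No

IC: δ+…+δ^5 ≥ (24−12)/(12−6) = 2.
At δ = 1/3: partial sum = 0.4979 < 2.0000. Cooperation not sustainable.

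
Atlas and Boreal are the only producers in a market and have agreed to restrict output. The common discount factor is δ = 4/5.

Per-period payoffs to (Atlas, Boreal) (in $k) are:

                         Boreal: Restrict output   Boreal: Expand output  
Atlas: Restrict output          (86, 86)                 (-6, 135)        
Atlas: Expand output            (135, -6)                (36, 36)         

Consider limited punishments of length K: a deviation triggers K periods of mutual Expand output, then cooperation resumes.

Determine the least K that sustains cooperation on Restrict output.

IC: δ(1−δ^K)/(1−δ) ≥ (135−86)/(86−36) = 49/50.
With δ = 4/5: need 1 − δ^K ≥ 49/50·(1−4/5)/(4/5), i.e. δ^K ≤ 0.7550.
Since (4/5)^1 = 0.8000 and (4/5)^2 = 0.6400, the smallest such K is 2.

2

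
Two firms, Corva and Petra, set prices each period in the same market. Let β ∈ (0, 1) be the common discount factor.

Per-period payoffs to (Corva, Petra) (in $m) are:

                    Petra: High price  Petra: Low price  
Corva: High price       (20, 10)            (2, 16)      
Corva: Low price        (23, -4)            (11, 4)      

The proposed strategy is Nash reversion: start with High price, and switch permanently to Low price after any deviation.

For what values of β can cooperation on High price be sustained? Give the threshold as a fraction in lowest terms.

1/2

Corva: cooperation gives 20 each period; deviation gives 23 once then 11 forever.
  20/(1−β) ≥ 23 + 11β/(1−β) ⇒ β ≥ 3/12 = 1/4.
Petra: cooperation gives 10 each period; deviation gives 16 once then 4 forever.
  β ≥ 6/12 = 1/2.
Both must hold, so the binding constraint is Petra's: β ≥ 1/2.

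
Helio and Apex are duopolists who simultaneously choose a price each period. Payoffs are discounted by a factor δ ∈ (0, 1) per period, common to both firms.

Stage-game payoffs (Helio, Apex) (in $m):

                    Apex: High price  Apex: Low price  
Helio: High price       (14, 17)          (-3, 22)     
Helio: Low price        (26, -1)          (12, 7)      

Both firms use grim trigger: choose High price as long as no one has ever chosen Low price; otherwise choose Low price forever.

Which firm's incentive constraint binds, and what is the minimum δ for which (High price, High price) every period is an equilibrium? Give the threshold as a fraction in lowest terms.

For Helio: deviation gain 26−14 = 12, per-period punishment loss 14−12 = 2. IC gives δ ≥ 12/14 = 6/7.
For Apex: gain 5, loss 10 per period, so δ ≥ 5/15 = 1/3.
The tighter constraint is Helio's, so cooperation needs δ ≥ 6/7.

Helio; δ ≥ 6/7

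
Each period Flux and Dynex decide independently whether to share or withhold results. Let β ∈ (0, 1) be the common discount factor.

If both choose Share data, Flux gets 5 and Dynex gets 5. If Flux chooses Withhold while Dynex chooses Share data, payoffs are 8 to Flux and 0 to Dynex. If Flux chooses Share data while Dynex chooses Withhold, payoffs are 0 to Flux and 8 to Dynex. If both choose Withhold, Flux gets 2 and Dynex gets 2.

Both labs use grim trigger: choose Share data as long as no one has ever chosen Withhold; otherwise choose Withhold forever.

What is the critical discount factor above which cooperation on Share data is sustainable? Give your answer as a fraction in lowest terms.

1/2

5/(1−β) ≥ 8 + 2β/(1−β)
5 ≥ 8 − 6β
β ≥ 3/6 = 1/2.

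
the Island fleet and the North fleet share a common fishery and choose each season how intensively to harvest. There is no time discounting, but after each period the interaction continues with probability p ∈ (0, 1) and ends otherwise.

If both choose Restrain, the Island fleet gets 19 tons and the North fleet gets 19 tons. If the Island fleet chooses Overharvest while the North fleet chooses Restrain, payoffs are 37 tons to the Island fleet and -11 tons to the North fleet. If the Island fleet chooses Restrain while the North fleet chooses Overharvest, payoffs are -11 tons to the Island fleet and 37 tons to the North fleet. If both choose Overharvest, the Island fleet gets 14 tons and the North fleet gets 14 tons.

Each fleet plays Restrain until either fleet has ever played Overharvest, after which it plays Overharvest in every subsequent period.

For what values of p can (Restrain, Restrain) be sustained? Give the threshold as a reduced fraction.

18/23

With no time discounting, the continuation probability p plays the role of the discount factor.
Grim-trigger IC: 19/(1−p) ≥ 37 + 14p/(1−p) ⇒ p ≥ (37−19)/(37−14) = 18/23.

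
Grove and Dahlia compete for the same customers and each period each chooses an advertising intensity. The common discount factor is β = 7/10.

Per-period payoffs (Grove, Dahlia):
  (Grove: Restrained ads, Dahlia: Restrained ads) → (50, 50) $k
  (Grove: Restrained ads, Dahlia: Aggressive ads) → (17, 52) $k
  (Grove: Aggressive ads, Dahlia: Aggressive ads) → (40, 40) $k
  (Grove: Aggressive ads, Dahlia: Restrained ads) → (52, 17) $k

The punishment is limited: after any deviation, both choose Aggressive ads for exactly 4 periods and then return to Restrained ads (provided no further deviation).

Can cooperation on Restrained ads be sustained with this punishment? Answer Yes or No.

Yes

Comparing payoff streams over the 5 periods until play realigns: cooperate → 50(1+β+…+β^4); deviate → 52 + 40(β+…+β^4).
Cooperation is sustained iff (50−40)(β+…+β^4) ≥ 52−50.
β+…+β^4 = 7/10·(1−(7/10)^4)/(1−7/10) = 1.7731, and (52−50)/(50−40) = 0.2000.
1.7731 ≥ 0.2000, so cooperation is sustainable.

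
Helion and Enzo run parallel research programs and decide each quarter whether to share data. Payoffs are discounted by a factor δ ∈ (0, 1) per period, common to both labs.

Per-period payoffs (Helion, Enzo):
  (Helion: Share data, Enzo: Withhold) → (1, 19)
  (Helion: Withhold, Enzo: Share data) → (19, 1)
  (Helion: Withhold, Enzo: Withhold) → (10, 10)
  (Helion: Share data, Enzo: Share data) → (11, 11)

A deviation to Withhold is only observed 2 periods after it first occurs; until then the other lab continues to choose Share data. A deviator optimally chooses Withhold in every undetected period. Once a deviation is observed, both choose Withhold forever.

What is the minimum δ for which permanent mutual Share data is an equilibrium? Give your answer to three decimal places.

The best deviation is to choose Withhold for all 2 undetected periods, earning 19 each, then 10 forever once detected.
Deviation value: 19(1−δ^2)/(1−δ) + 10δ^2/(1−δ); cooperation value: 11/(1−δ).
IC: 11 ≥ 19(1−δ^2) + 10δ^2 = 19 − 9δ^2.
So δ^2 ≥ 8/9, giving δ ≥ (8/9)^(1/2) ≈ 0.943.

0.943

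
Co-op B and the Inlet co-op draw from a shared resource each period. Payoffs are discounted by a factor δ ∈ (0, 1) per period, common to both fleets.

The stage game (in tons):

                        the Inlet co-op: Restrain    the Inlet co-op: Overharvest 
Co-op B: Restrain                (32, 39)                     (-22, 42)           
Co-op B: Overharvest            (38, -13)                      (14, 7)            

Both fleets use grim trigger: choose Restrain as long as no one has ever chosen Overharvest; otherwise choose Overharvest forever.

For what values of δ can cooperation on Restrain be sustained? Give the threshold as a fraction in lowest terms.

Co-op B: cooperation gives 32 each period; deviation gives 38 once then 14 forever.
  32/(1−δ) ≥ 38 + 14δ/(1−δ) ⇒ δ ≥ 6/24 = 1/4.
the Inlet co-op: cooperation gives 39 each period; deviation gives 42 once then 7 forever.
  δ ≥ 3/35.
Both must hold, so the binding constraint is Co-op B's: δ ≥ 1/4.

1/4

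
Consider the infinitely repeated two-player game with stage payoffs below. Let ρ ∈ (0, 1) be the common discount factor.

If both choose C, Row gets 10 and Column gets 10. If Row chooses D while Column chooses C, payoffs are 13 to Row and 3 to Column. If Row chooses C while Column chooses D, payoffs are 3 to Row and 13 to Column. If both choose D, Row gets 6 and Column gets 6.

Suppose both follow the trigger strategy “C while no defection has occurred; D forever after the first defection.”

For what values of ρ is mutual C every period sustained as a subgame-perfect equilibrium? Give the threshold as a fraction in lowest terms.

3/7

One-period gain from deviating is 13 − 10 = 3. The loss is 10 − 6 = 4 in every subsequent period, with present value 4·ρ/(1−ρ).
Deviation is unprofitable when 4·ρ/(1−ρ) ≥ 3, i.e. ρ/(1−ρ) ≥ 3/4.
Equivalently ρ ≥ 3/(3+4) = 3/7.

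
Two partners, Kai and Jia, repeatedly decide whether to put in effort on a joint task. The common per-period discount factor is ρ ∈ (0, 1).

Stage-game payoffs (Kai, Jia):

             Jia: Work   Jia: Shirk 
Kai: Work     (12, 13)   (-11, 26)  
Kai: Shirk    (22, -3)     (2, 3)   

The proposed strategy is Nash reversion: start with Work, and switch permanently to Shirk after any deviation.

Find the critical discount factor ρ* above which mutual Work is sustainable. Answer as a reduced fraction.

For Kai: deviation gain 22−12 = 10, per-period punishment loss 12−2 = 10. IC gives ρ ≥ 10/20 = 1/2.
For Jia: gain 13, loss 10 per period, so ρ ≥ 13/23.
The tighter constraint is Jia's, so cooperation needs ρ ≥ 13/23.

13/23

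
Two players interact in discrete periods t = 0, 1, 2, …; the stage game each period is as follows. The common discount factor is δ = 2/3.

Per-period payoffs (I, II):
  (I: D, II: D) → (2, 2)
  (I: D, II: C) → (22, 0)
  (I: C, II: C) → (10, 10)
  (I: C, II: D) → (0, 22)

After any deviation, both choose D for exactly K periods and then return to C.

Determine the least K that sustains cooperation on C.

No profitable deviation requires (10−2)(δ+…+δ^K) ≥ 22−10, i.e. δ+…+δ^K ≥ 3/2 ≈ 1.5000.
With δ = 2/3, the partial sums are K=1: 0.6667, K=2: 1.1111, K=3: 1.4074, K=4: 1.6049.
K = 4 is the first length at which the sum reaches 1.5000.

4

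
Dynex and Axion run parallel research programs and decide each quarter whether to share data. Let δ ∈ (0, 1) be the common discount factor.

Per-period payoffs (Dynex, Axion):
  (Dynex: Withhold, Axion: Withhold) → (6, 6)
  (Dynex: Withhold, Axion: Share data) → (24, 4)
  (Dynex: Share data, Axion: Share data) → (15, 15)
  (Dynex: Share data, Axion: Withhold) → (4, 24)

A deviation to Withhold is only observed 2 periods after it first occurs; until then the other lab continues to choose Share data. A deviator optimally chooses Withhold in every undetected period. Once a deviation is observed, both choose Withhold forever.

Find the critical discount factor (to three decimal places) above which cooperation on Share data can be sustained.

0.707

The best deviation is to choose Withhold for all 2 undetected periods, earning 24 each, then 6 forever once detected.
Deviation value: 24(1−δ^2)/(1−δ) + 6δ^2/(1−δ); cooperation value: 15/(1−δ).
IC: 15 ≥ 24(1−δ^2) + 6δ^2 = 24 − 18δ^2.
So δ^2 ≥ 9/18 = 1/2, giving δ ≥ (1/2)^(1/2) ≈ 0.707.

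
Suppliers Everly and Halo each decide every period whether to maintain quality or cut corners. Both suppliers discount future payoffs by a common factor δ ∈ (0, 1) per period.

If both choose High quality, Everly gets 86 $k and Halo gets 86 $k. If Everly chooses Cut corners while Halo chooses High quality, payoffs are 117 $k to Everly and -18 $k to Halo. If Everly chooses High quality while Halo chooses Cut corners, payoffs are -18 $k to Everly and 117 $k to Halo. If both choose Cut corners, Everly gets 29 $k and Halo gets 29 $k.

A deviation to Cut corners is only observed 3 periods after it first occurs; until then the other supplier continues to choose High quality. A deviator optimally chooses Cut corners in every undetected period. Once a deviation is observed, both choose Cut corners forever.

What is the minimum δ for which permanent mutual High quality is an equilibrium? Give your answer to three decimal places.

0.706

A deviator earns 117 for 3 periods, then 29 forever; cooperating earns 86 forever. Multiplying the IC by (1−δ):
86 ≥ 117(1−δ^3) + 29δ^3, so 88·δ^3 ≥ 31 and δ^3 ≥ 31/88.
δ ≥ (31/88)^(1/3) ≈ 0.706.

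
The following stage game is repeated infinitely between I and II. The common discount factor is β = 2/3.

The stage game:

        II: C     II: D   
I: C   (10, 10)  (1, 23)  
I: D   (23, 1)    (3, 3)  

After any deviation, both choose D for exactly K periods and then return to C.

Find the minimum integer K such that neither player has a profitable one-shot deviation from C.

Need Σ_{k=1}^{K} β^k ≥ (23−10)/(10−3) = 1.8571 at β = 2/3.
At K = 6 the sum is 1.8244 < 1.8571; at K = 7 it is 1.8829 ≥ 1.8571.
So the minimum punishment length is K = 7.

7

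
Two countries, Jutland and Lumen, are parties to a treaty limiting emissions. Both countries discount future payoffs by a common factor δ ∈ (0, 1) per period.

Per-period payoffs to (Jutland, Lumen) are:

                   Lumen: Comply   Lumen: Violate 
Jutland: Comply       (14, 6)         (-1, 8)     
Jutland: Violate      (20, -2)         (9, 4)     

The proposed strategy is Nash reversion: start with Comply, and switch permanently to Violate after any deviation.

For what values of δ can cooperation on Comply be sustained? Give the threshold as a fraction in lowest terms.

Jutland: cooperation gives 14 each period; deviation gives 20 once then 9 forever.
  14/(1−δ) ≥ 20 + 9δ/(1−δ) ⇒ δ ≥ 6/11.
Lumen: cooperation gives 6 each period; deviation gives 8 once then 4 forever.
  δ ≥ 2/4 = 1/2.
Both must hold, so the binding constraint is Jutland's: δ ≥ 6/11.

6/11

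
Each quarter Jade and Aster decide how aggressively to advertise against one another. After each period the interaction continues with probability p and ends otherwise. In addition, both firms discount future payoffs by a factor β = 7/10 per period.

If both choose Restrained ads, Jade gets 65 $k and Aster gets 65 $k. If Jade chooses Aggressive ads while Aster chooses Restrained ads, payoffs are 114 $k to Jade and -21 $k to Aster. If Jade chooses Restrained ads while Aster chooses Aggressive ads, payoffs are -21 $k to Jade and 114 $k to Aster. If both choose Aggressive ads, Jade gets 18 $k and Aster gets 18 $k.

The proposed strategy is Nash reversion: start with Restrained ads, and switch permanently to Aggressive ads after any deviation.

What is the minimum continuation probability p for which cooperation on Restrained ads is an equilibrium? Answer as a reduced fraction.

35/48

Expected continuation weight on next period's payoff is β·p = 7/10·p, which plays the role of the discount factor.
Cooperation requires 7/10·p ≥ (114−65)/(114−18) = 49/96, hence p ≥ 35/48.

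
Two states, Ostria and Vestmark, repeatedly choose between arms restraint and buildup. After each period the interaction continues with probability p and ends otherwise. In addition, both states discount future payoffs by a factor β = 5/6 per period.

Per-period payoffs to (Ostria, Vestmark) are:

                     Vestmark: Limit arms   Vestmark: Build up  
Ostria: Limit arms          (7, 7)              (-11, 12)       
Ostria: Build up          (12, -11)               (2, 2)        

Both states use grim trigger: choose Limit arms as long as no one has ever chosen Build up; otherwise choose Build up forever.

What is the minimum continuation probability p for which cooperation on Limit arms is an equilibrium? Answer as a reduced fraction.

Expected continuation weight on next period's payoff is β·p = 5/6·p, which plays the role of the discount factor.
Cooperation requires 5/6·p ≥ (12−7)/(12−2) = 1/2, hence p ≥ 3/5.

3/5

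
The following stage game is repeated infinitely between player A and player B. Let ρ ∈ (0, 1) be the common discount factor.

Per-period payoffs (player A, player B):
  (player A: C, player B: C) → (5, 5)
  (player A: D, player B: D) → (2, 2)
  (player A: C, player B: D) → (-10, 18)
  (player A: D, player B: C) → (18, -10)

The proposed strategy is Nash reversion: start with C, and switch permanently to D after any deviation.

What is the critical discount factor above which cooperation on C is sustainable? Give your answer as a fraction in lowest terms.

5/(1−ρ) ≥ 18 + 2ρ/(1−ρ)
5 ≥ 18 − 16ρ
ρ ≥ 13/16.

13/16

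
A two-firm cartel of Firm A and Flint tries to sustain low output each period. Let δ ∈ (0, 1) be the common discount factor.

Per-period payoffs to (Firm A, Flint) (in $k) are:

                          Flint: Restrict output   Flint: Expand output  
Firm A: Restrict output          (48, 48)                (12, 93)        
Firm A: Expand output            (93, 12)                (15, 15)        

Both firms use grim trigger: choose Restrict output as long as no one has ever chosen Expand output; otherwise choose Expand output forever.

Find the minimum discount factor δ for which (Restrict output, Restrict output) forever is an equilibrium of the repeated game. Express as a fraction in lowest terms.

15/26

Cooperation forever yields 48 each period: 48/(1−δ).
Deviating yields 93 once, then 15 forever: 93 + 15δ/(1−δ).
No profitable deviation requires 48/(1−δ) ≥ 93 + 15δ/(1−δ).
Multiplying by (1−δ): 48 ≥ 93(1−δ) + 15δ = 93 − 78δ.
So 78δ ≥ 45, i.e. δ ≥ 45/78 = 15/26.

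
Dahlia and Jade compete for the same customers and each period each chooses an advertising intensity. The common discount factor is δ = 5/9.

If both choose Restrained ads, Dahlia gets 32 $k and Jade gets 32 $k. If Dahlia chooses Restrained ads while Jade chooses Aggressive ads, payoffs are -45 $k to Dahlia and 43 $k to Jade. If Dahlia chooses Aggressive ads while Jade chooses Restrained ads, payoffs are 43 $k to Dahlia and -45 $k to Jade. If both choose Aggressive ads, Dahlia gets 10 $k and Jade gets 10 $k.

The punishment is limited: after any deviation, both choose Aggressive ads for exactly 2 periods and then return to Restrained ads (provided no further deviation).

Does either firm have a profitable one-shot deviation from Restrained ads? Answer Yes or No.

No

A one-shot deviation gives 43 now, then 10 for 2 periods, then back to 32.
Gain from deviating: (43−32) today; loss: (32−10) in each of the next 2 periods.
No-deviation condition: (32−10)(δ+…+δ^2) ≥ 43−32, i.e. δ+…+δ^2 ≥ 1/2.
At δ = 5/9: δ+…+δ^2 = 0.8642 ≥ 0.5000.
So cooperation is sustainable.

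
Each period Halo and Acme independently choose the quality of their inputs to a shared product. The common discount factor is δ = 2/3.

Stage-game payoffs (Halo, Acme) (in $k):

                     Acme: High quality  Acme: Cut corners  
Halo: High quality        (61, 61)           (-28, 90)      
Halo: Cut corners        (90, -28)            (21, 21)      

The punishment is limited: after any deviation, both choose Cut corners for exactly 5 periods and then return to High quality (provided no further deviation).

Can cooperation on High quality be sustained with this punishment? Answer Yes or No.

Yes

A one-shot deviation gives 90 now, then 21 for 5 periods, then back to 61.
Gain from deviating: (90−61) today; loss: (61−21) in each of the next 5 periods.
No-deviation condition: (61−21)(δ+…+δ^5) ≥ 90−61, i.e. δ+…+δ^5 ≥ 29/40.
At δ = 2/3: δ+…+δ^5 = 1.7366 ≥ 0.7250.
So cooperation is sustainable.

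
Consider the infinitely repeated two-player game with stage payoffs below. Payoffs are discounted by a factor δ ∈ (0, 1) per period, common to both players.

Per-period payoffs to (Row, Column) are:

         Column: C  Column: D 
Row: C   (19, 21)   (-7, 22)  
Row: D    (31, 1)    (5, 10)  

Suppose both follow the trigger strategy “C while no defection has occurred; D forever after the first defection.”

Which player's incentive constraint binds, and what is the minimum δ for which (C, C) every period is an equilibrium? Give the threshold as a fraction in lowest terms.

Row; δ ≥ 6/13

For Row: deviation gain 31−19 = 12, per-period punishment loss 19−5 = 14. IC gives δ ≥ 12/26 = 6/13.
For Column: gain 1, loss 11 per period, so δ ≥ 1/12.
The tighter constraint is Row's, so cooperation needs δ ≥ 6/13.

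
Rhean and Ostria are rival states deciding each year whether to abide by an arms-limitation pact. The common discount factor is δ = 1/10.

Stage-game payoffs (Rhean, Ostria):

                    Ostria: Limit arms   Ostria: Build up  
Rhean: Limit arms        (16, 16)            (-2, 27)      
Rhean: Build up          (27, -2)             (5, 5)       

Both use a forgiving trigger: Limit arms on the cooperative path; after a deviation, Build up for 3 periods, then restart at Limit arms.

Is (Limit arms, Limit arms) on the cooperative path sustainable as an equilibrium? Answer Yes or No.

IC: δ+…+δ^3 ≥ (27−16)/(16−5) = 1.
At δ = 1/10: partial sum = 0.1110 < 1.0000. Cooperation not sustainable.

No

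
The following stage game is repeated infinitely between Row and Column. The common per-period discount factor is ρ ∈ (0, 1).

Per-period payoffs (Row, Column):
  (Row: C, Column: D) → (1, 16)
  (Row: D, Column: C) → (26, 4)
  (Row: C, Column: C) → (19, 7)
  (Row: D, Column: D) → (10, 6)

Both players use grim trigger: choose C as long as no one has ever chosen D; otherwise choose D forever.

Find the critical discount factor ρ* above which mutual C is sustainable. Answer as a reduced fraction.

9/10

Row: cooperation gives 19 each period; deviation gives 26 once then 10 forever.
  19/(1−ρ) ≥ 26 + 10ρ/(1−ρ) ⇒ ρ ≥ 7/16.
Column: cooperation gives 7 each period; deviation gives 16 once then 6 forever.
  ρ ≥ 9/10.
Both must hold, so the binding constraint is Column's: ρ ≥ 9/10.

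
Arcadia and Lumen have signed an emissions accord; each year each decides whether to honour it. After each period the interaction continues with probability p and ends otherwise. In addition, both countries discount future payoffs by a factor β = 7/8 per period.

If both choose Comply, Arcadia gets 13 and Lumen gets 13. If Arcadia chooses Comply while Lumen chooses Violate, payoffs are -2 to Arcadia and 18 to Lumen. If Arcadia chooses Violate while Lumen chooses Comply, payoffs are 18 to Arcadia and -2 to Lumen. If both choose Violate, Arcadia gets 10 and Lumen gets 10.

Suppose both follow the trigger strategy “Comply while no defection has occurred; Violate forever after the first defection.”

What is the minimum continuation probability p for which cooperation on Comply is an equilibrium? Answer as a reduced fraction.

5/7

With continuation probability p and discount β, the effective per-period discount factor is βp.
Grim-trigger IC: βp ≥ (18−13)/(18−10) = 5/8.
So p ≥ (5/8)/(7/8) = 5/7.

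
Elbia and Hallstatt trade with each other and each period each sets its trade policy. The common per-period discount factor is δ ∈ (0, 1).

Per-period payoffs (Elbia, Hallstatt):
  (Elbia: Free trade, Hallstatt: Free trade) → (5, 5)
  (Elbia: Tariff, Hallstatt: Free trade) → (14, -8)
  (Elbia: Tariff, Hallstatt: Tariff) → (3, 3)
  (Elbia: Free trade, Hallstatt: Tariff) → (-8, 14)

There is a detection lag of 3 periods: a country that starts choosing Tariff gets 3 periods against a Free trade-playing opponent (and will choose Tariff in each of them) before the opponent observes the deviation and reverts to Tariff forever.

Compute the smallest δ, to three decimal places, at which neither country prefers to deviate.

A deviator earns 14 for 3 periods, then 3 forever; cooperating earns 5 forever. Multiplying the IC by (1−δ):
5 ≥ 14(1−δ^3) + 3δ^3, so 11·δ^3 ≥ 9 and δ^3 ≥ 9/11.
δ ≥ (9/11)^(1/3) ≈ 0.935.

0.935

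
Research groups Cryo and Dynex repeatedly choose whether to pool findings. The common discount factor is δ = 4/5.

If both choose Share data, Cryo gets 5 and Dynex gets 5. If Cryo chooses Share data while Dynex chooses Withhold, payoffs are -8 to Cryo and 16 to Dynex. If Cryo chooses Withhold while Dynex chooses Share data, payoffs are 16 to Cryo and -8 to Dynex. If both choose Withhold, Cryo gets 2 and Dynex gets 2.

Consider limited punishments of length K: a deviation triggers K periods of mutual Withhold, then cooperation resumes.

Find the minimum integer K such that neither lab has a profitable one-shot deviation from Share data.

IC: δ(1−δ^K)/(1−δ) ≥ (16−5)/(5−2) = 11/3.
With δ = 4/5: need 1 − δ^K ≥ 11/3·(1−4/5)/(4/5), i.e. δ^K ≤ 0.0833.
Since (4/5)^11 = 0.0859 and (4/5)^12 = 0.0687, the smallest such K is 12.

12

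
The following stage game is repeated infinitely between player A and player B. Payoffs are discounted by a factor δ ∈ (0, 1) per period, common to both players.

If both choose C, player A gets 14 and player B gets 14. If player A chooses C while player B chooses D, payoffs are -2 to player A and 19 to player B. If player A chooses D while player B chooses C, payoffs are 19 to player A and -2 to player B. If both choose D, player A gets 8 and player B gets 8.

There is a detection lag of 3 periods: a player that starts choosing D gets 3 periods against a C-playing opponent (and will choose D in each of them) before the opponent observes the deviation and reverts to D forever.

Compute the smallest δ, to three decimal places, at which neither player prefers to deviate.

Deviating for the 3 undetected periods gains 19−14 = 5 per period over cooperation, then loses 14−8 = 6 per period forever once punishment starts.
Gain: 5(1 + δ + … + δ^2); loss: 6·δ^3/(1−δ).
No profitable deviation ⇔ 5(1−δ^3) ≤ 6·δ^3, i.e. δ^3 ≥ 5/(5+6) = 5/11.
Hence δ ≥ (5/11)^(1/3) ≈ 0.769.

0.769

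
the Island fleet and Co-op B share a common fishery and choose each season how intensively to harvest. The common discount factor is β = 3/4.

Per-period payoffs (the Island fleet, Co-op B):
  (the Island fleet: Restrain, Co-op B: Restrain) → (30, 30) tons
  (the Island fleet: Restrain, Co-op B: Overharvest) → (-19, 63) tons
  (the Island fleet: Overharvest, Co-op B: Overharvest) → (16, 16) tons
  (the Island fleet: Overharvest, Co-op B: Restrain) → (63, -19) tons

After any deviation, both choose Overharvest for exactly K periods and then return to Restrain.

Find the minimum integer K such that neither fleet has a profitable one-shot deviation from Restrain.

6

IC: β(1−β^K)/(1−β) ≥ (63−30)/(30−16) = 33/14.
With β = 3/4: need 1 − β^K ≥ 33/14·(1−3/4)/(3/4), i.e. β^K ≤ 0.2143.
Since (3/4)^5 = 0.2373 and (3/4)^6 = 0.1780, the smallest such K is 6.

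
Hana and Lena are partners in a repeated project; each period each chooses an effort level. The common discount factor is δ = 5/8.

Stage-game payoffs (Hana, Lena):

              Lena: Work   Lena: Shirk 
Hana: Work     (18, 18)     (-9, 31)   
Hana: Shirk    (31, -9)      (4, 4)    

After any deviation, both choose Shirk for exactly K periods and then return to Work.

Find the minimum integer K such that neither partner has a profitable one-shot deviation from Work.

No profitable deviation requires (18−4)(δ+…+δ^K) ≥ 31−18, i.e. δ+…+δ^K ≥ 13/14 ≈ 0.9286.
With δ = 5/8, the partial sums are K=1: 0.6250, K=2: 1.0156.
K = 2 is the first length at which the sum reaches 0.9286.

2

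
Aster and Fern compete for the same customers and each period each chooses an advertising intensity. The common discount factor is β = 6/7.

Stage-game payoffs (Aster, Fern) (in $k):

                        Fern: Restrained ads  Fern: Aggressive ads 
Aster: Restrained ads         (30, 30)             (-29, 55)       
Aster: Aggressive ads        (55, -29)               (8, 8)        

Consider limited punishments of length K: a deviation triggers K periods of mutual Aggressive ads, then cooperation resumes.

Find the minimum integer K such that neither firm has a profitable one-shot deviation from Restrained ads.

Need Σ_{k=1}^{K} β^k ≥ (55−30)/(30−8) = 1.1364 at β = 6/7.
At K = 1 the sum is 0.8571 < 1.1364; at K = 2 it is 1.5918 ≥ 1.1364.
So the minimum punishment length is K = 2.

2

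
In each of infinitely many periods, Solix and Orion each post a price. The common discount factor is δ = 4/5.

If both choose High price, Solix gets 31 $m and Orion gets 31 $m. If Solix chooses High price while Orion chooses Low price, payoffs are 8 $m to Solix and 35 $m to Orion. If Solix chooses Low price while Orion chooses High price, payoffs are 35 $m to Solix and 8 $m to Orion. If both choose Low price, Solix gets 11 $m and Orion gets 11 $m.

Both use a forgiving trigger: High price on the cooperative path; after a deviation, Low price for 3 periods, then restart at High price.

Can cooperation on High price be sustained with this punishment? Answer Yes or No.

Yes

A one-shot deviation gives 35 now, then 11 for 3 periods, then back to 31.
Gain from deviating: (35−31) today; loss: (31−11) in each of the next 3 periods.
No-deviation condition: (31−11)(δ+…+δ^3) ≥ 35−31, i.e. δ+…+δ^3 ≥ 1/5.
At δ = 4/5: δ+…+δ^3 = 1.9520 ≥ 0.2000.
So cooperation is sustainable.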